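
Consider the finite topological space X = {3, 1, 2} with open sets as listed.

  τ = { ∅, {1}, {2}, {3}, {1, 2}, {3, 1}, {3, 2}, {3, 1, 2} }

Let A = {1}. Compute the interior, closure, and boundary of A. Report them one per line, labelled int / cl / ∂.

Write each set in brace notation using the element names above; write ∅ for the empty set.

opens ⊆ A: ∅, {1}; union → int = {1}
complement {3, 2}; its interior {3, 2}; cl(A) = X∖{3, 2} = {1}
boundary = {1} ∖ {1} = ∅

int(A) = {1}
cl(A)  = {1}
∂A     = ∅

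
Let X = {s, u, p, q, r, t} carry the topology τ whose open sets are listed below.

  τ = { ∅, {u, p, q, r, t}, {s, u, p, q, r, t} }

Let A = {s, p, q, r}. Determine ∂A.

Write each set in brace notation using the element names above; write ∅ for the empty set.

opens ⊆ A: ∅; union → int = ∅
complement {u, t}; its interior ∅; cl(A) = X∖∅ = {s, u, p, q, r, t}
boundary = {s, u, p, q, r, t} ∖ ∅ = {s, u, p, q, r, t}

{s, u, p, q, r, t}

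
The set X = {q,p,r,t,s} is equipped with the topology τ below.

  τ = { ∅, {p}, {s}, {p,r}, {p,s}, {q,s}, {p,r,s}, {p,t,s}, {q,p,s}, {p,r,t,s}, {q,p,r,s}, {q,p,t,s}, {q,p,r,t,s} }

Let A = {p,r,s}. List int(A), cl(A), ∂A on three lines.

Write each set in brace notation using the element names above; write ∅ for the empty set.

int(A) = {p,r,s}
cl(A)  = {q,p,r,t,s}
∂A     = {q,t}

opens ⊆ A: ∅, {s}, {p}, {p,s}, {p,r}, {p,r,s}; union → int = {p,r,s}
complement {q,t}; its interior ∅; cl(A) = X∖∅ = {q,p,r,t,s}
boundary = {q,p,r,t,s} ∖ {p,r,s} = {q,t}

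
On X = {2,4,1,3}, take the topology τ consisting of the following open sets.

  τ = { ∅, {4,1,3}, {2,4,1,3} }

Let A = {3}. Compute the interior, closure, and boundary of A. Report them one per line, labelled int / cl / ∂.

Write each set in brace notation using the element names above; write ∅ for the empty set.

opens ⊆ A: ∅; union → int = ∅
complement {2,4,1}; its interior ∅; cl(A) = X∖∅ = {2,4,1,3}
boundary = {2,4,1,3} ∖ ∅ = {2,4,1,3}

int(A) = ∅
cl(A)  = {2,4,1,3}
∂A     = {2,4,1,3}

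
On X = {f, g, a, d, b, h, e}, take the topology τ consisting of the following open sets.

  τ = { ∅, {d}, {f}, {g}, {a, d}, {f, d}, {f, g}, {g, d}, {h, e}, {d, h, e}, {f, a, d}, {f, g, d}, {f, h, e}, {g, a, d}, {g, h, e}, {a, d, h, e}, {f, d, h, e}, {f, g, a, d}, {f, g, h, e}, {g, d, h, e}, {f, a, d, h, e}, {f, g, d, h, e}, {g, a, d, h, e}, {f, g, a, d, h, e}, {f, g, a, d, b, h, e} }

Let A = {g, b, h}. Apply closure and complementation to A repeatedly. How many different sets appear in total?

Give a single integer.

X∖A={f, a, d, e}, int(X∖A)={f, a, d}, hence cl(A)={g, b, h, e}
Orbit (k=closure, c=complement):
  1. A     = {g, b, h}
  2. kA    = {g, b, h, e}
  3. cA    = {f, a, d, e}
  4. ckA   = {f, a, d}
  5. kcA   = {f, a, d, b, h, e}
  6. kckA  = {f, a, d, b}
  7. ckcA  = {g}
  8. ckckA = {g, h, e}
  9. kckcA = {g, b}
  10. ckckcA = {f, a, d, h, e}
(closed under both — stop)

10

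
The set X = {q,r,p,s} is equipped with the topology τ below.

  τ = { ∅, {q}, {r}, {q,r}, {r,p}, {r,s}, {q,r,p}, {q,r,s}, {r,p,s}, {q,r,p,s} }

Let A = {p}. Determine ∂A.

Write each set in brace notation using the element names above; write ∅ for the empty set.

{p}

interior: largest open inside A is ∅ (from ∅)
cl via duality: int({q,r,s}) = {q,r,s}, so X∖{q,r,s} = {p}
cl∖int = {p}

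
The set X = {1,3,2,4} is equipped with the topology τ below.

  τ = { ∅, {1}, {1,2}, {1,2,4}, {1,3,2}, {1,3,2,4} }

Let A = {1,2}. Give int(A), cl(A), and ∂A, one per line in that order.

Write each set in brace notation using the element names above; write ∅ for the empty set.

int(A) = {1,2}
cl(A)  = {1,3,2,4}
∂A     = {3,4}

open subsets of A: ∅, {1}, {1,2}; so int(A) = {1,2}
closure: X∖int(X∖A) = X∖∅ = {1,3,2,4}
∂A = {1,3,2,4} minus {1,2} = {3,4}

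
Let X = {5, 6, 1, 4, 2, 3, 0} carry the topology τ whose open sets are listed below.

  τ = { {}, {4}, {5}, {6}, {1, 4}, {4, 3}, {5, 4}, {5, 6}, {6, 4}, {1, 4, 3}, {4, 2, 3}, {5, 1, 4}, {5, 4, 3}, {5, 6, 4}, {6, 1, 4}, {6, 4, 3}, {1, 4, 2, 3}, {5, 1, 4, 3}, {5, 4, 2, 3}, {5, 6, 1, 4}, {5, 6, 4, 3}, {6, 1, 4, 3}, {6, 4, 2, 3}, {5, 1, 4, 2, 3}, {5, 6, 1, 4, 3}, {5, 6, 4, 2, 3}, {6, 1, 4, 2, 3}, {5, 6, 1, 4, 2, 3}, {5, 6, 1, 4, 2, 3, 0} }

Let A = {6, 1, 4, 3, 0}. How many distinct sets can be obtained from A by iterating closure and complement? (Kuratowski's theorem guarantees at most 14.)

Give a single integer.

8

X∖A={5, 2}, int(X∖A)={5}, hence cl(A)={6, 1, 4, 2, 3, 0}
Orbit (k=closure, c=complement):
  1. A     = {6, 1, 4, 3, 0}
  2. kA    = {6, 1, 4, 2, 3, 0}
  3. cA    = {5, 2}
  4. ckA   = {5}
  5. kcA   = {5, 2, 0}
  6. kckA  = {5, 0}
  7. ckcA  = {6, 1, 4, 3}
  8. ckckA = {6, 1, 4, 2, 3}
(closed under both — stop)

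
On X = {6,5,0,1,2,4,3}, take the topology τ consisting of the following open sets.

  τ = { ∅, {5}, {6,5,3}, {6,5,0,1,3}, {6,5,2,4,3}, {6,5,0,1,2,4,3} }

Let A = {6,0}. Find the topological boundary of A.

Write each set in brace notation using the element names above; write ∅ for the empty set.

{6,0,1,2,4,3}

opens ⊆ A: ∅; union → int = ∅
complement {5,1,2,4,3}; its interior {5}; cl(A) = X∖{5} = {6,0,1,2,4,3}
boundary = {6,0,1,2,4,3} ∖ ∅ = {6,0,1,2,4,3}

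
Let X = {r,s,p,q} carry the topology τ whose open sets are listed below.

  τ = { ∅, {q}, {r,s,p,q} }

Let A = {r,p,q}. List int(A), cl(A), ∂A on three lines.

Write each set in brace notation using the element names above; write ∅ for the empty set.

int(A) = {q}
cl(A)  = {r,s,p,q}
∂A     = {r,s,p}

open subsets of A: ∅, {q}; so int(A) = {q}
closure: X∖int(X∖A) = X∖∅ = {r,s,p,q}
∂A = {r,s,p,q} minus {q} = {r,s,p}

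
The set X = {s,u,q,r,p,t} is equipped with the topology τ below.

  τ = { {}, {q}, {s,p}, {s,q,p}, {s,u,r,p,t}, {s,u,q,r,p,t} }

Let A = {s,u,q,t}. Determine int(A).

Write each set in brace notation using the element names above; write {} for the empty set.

{q}

opens ⊆ A: {}, {q}; union → int = {q}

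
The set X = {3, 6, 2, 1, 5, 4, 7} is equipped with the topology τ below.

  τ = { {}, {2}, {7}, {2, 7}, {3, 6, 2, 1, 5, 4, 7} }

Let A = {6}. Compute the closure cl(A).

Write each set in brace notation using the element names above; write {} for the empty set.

{3, 6, 1, 5, 4}

cl via duality: int({3, 2, 1, 5, 4, 7}) = {2, 7}, so X∖{2, 7} = {3, 6, 1, 5, 4}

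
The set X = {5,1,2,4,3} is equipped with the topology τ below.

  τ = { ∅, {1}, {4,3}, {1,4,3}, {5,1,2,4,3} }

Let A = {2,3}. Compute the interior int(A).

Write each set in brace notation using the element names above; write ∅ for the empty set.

∅

open subsets of A: ∅; so int(A) = ∅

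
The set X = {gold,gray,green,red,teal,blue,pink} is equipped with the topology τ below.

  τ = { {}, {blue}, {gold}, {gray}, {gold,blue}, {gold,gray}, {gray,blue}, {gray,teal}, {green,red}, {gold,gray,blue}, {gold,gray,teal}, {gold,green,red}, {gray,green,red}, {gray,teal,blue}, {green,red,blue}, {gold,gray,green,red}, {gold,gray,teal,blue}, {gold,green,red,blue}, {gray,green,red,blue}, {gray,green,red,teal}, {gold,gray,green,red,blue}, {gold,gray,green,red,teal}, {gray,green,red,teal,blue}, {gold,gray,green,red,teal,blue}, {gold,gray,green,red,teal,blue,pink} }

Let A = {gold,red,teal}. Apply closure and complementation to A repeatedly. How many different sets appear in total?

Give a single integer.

X∖A={gray,green,blue,pink}, int(X∖A)={gray,blue}, hence cl(A)={gold,green,red,teal,pink}
Orbit (k=closure, c=complement):
  1. A     = {gold,red,teal}
  2. kA    = {gold,green,red,teal,pink}
  3. cA    = {gray,green,blue,pink}
  4. ckA   = {gray,blue}
  5. kcA   = {gray,green,red,teal,blue,pink}
  6. kckA  = {gray,teal,blue,pink}
  7. ckcA  = {gold}
  8. ckckA = {gold,green,red}
  9. kckcA = {gold,pink}
  10. kckckA = {gold,green,red,pink}
  11. ckckcA = {gray,green,red,teal,blue}
  12. ckckckA = {gray,teal,blue}
(closed under both — stop)

12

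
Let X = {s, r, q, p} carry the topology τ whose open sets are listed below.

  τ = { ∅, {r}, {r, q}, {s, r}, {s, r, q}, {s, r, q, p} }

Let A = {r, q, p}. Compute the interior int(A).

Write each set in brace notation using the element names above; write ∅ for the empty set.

interior: largest open inside A is {r, q} (from ∅, {r}, {r, q})

{r, q}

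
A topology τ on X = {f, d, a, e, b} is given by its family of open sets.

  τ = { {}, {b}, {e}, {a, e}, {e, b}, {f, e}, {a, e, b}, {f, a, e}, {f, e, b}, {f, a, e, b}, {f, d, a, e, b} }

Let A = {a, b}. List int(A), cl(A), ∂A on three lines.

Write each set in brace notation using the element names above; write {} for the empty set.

int(A) = {b}
cl(A)  = {d, a, b}
∂A     = {d, a}

opens ⊆ A: {}, {b}; union → int = {b}
complement {f, d, e}; its interior {f, e}; cl(A) = X∖{f, e} = {d, a, b}
boundary = {d, a, b} ∖ {b} = {d, a}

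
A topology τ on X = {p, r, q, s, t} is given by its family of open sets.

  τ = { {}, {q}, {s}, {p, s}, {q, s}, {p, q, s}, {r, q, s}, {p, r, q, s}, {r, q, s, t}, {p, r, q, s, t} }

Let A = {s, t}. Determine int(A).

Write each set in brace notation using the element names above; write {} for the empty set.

{s}

opens ⊆ A: {}, {s}; union → int = {s}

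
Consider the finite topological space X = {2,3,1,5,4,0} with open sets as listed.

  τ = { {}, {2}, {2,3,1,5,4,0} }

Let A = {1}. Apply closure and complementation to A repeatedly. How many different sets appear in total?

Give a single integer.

6

X∖A={2,3,5,4,0}, int(X∖A)={2}, hence cl(A)={3,1,5,4,0}
Orbit (k=closure, c=complement):
  1. A     = {1}
  2. kA    = {3,1,5,4,0}
  3. cA    = {2,3,5,4,0}
  4. ckA   = {2}
  5. kcA   = {2,3,1,5,4,0}
  6. ckcA  = {}
(closed under both — stop)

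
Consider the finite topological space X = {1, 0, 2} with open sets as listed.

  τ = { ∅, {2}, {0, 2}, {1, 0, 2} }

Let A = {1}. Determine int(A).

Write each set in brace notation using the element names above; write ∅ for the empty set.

U open, U⊆A: ∅. int(A) = ⋃ = ∅

∅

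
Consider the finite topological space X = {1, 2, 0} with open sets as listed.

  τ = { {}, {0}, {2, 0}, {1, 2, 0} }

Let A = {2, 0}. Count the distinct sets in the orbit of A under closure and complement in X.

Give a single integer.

4

cl via duality: int({1}) = {}, so X∖{} = {1, 2, 0}
Write k for closure, c for complement:
  1. A     = {2, 0}
  2. kA    = {1, 2, 0}
  3. cA    = {1}
  4. ckA   = {}
applying k or c yields no new set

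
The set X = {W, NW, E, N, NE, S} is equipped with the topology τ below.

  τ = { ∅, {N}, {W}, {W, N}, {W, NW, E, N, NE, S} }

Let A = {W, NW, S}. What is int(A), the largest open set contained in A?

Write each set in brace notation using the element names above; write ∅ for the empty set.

{W}

interior: largest open inside A is {W} (from ∅, {W})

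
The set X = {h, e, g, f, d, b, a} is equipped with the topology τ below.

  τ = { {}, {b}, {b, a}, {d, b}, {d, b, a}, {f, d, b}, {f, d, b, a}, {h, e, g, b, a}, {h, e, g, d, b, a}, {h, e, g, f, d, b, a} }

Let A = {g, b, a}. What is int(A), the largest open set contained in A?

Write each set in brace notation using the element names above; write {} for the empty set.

interior: largest open inside A is {b, a} (from {}, {b}, {b, a})

{b, a}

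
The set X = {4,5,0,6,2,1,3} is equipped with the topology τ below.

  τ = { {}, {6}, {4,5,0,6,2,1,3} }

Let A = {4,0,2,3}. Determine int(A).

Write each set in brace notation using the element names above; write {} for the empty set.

{}

U open, U⊆A: {}. int(A) = ⋃ = {}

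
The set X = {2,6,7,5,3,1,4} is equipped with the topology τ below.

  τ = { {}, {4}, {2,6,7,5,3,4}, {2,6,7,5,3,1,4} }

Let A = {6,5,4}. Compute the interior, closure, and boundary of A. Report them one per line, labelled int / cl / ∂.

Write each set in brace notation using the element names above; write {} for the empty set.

int(A) = {4}
cl(A)  = {2,6,7,5,3,1,4}
∂A     = {2,6,7,5,3,1}

U open, U⊆A: {}, {4}. int(A) = ⋃ = {4}
X∖A={2,7,3,1}, int(X∖A)={}, hence cl(A)={2,6,7,5,3,1,4}
∂A: remove int from cl → {2,6,7,5,3,1}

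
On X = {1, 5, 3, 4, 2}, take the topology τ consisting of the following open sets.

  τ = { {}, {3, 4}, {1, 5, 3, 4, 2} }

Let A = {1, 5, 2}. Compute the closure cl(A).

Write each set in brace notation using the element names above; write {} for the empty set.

{1, 5, 2}

cl via duality: int({3, 4}) = {3, 4}, so X∖{3, 4} = {1, 5, 2}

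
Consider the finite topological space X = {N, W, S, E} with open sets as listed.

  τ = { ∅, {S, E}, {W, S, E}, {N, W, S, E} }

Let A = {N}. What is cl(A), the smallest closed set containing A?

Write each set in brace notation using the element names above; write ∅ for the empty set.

X∖A={W, S, E}, int(X∖A)={W, S, E}, hence cl(A)={N}

{N}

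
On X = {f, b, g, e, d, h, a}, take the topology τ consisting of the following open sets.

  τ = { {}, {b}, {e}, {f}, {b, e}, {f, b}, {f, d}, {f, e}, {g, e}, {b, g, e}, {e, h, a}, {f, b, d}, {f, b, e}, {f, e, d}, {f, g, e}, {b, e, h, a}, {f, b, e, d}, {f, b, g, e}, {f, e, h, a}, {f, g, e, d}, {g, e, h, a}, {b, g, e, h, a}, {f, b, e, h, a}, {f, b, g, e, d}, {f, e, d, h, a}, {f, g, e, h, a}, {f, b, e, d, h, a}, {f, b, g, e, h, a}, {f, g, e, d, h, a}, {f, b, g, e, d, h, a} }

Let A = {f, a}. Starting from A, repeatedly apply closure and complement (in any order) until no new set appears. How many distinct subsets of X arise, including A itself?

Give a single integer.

8

closure: X∖int(X∖A) = X∖{b, g, e} = {f, d, h, a}
Let k=closure and c=complement:
  1. A     = {f, a}
  2. kA    = {f, d, h, a}
  3. cA    = {b, g, e, d, h}
  4. ckA   = {b, g, e}
  5. kcA   = {b, g, e, d, h, a}
  6. kckA  = {b, g, e, h, a}
  7. ckcA  = {f}
  8. ckckA = {f, d}
— saturated at 8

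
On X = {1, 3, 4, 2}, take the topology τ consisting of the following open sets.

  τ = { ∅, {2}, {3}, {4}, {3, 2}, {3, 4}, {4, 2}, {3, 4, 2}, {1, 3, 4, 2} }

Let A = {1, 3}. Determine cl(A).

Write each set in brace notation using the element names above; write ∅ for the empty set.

{1, 3}

X∖A={4, 2}, int(X∖A)={4, 2}, hence cl(A)={1, 3}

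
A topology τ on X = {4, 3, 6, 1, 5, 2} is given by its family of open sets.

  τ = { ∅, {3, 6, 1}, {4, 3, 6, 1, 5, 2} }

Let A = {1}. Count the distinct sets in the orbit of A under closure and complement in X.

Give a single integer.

cl via duality: int({4, 3, 6, 5, 2}) = ∅, so X∖∅ = {4, 3, 6, 1, 5, 2}
Write k for closure, c for complement:
  1. A     = {1}
  2. kA    = {4, 3, 6, 1, 5, 2}
  3. cA    = {4, 3, 6, 5, 2}
  4. ckA   = ∅
applying k or c yields no new set

4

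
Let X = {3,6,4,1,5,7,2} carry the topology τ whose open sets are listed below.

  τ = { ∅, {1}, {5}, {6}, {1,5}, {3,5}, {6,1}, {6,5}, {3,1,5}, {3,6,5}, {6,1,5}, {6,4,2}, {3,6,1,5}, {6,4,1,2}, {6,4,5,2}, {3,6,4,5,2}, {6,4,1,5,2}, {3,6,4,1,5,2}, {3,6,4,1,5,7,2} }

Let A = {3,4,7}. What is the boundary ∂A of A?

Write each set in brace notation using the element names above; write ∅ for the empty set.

U open, U⊆A: ∅. int(A) = ⋃ = ∅
X∖A={6,1,5,2}, int(X∖A)={6,1,5}, hence cl(A)={3,4,7,2}
∂A: remove int from cl → {3,4,7,2}

{3,4,7,2}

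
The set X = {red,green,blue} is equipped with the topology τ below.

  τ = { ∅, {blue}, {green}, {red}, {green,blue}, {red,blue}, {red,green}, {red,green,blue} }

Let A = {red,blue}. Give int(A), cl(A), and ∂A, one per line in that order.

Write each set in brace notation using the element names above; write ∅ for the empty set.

int(A) = {red,blue}
cl(A)  = {red,blue}
∂A     = ∅

opens ⊆ A: ∅, {red}, {blue}, {red,blue}; union → int = {red,blue}
complement {green}; its interior {green}; cl(A) = X∖{green} = {red,blue}
boundary = {red,blue} ∖ {red,blue} = ∅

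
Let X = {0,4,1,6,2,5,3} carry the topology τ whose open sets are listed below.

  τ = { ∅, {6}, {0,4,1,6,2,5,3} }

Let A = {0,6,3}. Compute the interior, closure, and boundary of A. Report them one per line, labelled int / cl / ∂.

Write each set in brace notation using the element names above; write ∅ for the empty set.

open subsets of A: ∅, {6}; so int(A) = {6}
closure: X∖int(X∖A) = X∖∅ = {0,4,1,6,2,5,3}
∂A = {0,4,1,6,2,5,3} minus {6} = {0,4,1,2,5,3}

int(A) = {6}
cl(A)  = {0,4,1,6,2,5,3}
∂A     = {0,4,1,2,5,3}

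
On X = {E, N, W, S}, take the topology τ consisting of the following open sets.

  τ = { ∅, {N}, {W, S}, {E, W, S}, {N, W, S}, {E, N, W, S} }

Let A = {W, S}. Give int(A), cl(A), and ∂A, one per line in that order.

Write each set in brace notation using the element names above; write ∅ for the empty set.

opens ⊆ A: ∅, {W, S}; union → int = {W, S}
complement {E, N}; its interior {N}; cl(A) = X∖{N} = {E, W, S}
boundary = {E, W, S} ∖ {W, S} = {E}

int(A) = {W, S}
cl(A)  = {E, W, S}
∂A     = {E}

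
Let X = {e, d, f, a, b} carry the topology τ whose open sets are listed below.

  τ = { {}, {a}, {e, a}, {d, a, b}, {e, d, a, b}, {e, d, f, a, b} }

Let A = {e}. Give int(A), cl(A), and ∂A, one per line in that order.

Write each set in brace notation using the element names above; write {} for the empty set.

int(A) = {}
cl(A)  = {e, f}
∂A     = {e, f}

open subsets of A: {}; so int(A) = {}
closure: X∖int(X∖A) = X∖{d, a, b} = {e, f}
∂A = {e, f} minus {} = {e, f}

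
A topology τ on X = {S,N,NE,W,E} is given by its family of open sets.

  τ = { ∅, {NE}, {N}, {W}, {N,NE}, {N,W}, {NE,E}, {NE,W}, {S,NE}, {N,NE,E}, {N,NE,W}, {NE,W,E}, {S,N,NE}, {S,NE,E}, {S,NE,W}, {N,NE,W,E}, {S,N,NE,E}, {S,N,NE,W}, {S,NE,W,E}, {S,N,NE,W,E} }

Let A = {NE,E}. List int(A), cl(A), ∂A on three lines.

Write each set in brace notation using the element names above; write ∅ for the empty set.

open subsets of A: ∅, {NE}, {NE,E}; so int(A) = {NE,E}
closure: X∖int(X∖A) = X∖{N,W} = {S,NE,E}
∂A = {S,NE,E} minus {NE,E} = {S}

int(A) = {NE,E}
cl(A)  = {S,NE,E}
∂A     = {S}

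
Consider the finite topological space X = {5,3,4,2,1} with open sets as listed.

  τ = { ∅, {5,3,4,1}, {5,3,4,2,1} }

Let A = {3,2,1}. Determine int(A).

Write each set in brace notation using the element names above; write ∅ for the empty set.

interior: largest open inside A is ∅ (from ∅)

∅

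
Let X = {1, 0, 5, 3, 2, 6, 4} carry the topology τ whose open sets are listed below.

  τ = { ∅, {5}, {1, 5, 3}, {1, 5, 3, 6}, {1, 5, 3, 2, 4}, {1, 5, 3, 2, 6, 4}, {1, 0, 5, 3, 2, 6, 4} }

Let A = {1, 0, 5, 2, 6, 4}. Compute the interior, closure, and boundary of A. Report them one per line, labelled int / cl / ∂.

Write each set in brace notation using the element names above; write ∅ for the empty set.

int(A) = {5}
cl(A)  = {1, 0, 5, 3, 2, 6, 4}
∂A     = {1, 0, 3, 2, 6, 4}

U open, U⊆A: ∅, {5}. int(A) = ⋃ = {5}
X∖A={3}, int(X∖A)=∅, hence cl(A)={1, 0, 5, 3, 2, 6, 4}
∂A: remove int from cl → {1, 0, 3, 2, 6, 4}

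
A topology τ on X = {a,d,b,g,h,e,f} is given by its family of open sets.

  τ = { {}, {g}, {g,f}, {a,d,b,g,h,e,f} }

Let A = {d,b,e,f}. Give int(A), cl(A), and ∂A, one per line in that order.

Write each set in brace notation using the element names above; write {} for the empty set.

open subsets of A: {}; so int(A) = {}
closure: X∖int(X∖A) = X∖{g} = {a,d,b,h,e,f}
∂A = {a,d,b,h,e,f} minus {} = {a,d,b,h,e,f}

int(A) = {}
cl(A)  = {a,d,b,h,e,f}
∂A     = {a,d,b,h,e,f}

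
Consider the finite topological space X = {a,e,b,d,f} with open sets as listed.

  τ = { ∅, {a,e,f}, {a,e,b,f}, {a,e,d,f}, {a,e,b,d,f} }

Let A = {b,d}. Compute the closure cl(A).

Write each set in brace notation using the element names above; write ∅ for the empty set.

X∖A={a,e,f}, int(X∖A)={a,e,f}, hence cl(A)={b,d}

{b,d}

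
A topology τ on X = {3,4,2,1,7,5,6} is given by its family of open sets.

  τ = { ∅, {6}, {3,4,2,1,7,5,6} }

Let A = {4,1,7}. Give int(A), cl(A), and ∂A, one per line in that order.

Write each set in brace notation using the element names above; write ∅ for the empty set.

int(A) = ∅
cl(A)  = {3,4,2,1,7,5}
∂A     = {3,4,2,1,7,5}

open subsets of A: ∅; so int(A) = ∅
closure: X∖int(X∖A) = X∖{6} = {3,4,2,1,7,5}
∂A = {3,4,2,1,7,5} minus ∅ = {3,4,2,1,7,5}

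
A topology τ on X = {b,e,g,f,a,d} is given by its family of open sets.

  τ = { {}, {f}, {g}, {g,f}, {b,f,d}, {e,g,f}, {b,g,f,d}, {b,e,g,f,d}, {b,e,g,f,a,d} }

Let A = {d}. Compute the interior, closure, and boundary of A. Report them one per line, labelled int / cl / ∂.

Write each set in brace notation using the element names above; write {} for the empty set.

opens ⊆ A: {}; union → int = {}
complement {b,e,g,f,a}; its interior {e,g,f}; cl(A) = X∖{e,g,f} = {b,a,d}
boundary = {b,a,d} ∖ {} = {b,a,d}

int(A) = {}
cl(A)  = {b,a,d}
∂A     = {b,a,d}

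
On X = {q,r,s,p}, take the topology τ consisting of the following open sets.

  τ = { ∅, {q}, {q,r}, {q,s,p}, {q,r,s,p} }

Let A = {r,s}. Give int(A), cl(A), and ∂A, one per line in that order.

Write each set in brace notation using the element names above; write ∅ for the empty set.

open subsets of A: ∅; so int(A) = ∅
closure: X∖int(X∖A) = X∖{q} = {r,s,p}
∂A = {r,s,p} minus ∅ = {r,s,p}

int(A) = ∅
cl(A)  = {r,s,p}
∂A     = {r,s,p}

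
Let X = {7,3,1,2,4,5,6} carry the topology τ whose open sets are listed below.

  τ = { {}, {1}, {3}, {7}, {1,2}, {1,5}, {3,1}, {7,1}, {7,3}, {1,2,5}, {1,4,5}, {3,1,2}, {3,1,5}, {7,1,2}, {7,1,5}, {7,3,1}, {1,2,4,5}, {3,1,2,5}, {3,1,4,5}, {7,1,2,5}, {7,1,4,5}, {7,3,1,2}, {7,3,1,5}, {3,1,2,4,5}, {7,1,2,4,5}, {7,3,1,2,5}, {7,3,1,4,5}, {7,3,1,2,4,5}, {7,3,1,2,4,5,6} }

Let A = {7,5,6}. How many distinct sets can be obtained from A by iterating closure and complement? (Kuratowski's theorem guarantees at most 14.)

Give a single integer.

closure: X∖int(X∖A) = X∖{3,1,2} = {7,4,5,6}
Let k=closure and c=complement:
  1. A     = {7,5,6}
  2. kA    = {7,4,5,6}
  3. cA    = {3,1,2,4}
  4. ckA   = {3,1,2}
  5. kcA   = {3,1,2,4,5,6}
  6. ckcA  = {7}
  7. kckcA = {7,6}
  8. ckckcA = {3,1,2,4,5}
— saturated at 8

8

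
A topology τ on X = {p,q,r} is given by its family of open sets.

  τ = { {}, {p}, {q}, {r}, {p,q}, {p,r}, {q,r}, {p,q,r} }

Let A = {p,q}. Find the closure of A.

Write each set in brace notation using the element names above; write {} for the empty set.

closure: X∖int(X∖A) = X∖{r} = {p,q}

{p,q}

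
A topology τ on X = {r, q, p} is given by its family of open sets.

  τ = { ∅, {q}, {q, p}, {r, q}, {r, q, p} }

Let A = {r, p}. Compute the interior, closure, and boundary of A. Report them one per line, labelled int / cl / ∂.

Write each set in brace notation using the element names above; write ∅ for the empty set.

interior: largest open inside A is ∅ (from ∅)
cl via duality: int({q}) = {q}, so X∖{q} = {r, p}
cl∖int = {r, p}

int(A) = ∅
cl(A)  = {r, p}
∂A     = {r, p}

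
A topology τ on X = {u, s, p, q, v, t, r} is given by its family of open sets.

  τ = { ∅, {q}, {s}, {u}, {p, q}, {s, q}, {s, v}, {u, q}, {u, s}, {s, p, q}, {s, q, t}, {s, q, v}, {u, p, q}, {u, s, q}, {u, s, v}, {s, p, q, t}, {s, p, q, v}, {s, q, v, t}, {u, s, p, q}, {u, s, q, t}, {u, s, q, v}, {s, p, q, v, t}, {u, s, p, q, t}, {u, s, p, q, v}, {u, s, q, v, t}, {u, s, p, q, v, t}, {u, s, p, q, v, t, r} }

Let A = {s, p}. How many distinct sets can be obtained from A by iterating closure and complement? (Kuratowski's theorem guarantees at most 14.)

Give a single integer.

closure: X∖int(X∖A) = X∖{u, q} = {s, p, v, t, r}
Let k=closure and c=complement:
  1. A     = {s, p}
  2. kA    = {s, p, v, t, r}
  3. cA    = {u, q, v, t, r}
  4. ckA   = {u, q}
  5. kcA   = {u, p, q, v, t, r}
  6. kckA  = {u, p, q, t, r}
  7. ckcA  = {s}
  8. ckckA = {s, v}
  9. kckcA = {s, v, t, r}
  10. ckckcA = {u, p, q}
— saturated at 10

10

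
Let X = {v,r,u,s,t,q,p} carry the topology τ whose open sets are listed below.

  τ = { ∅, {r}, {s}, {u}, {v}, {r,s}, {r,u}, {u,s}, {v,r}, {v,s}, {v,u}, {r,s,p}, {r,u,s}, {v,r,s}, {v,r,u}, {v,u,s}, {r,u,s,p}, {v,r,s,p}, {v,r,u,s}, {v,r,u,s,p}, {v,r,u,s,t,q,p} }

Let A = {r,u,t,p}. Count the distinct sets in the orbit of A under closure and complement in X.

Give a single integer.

cl via duality: int({v,s,q}) = {v,s}, so X∖{v,s} = {r,u,t,q,p}
Write k for closure, c for complement:
  1. A     = {r,u,t,p}
  2. kA    = {r,u,t,q,p}
  3. cA    = {v,s,q}
  4. ckA   = {v,s}
  5. kcA   = {v,s,t,q,p}
  6. ckcA  = {r,u}
applying k or c yields no new set

6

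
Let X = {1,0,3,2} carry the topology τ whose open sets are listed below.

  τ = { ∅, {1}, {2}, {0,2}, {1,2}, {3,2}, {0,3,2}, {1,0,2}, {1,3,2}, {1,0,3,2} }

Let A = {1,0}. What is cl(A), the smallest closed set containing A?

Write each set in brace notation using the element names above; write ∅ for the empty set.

closure: X∖int(X∖A) = X∖{3,2} = {1,0}

{1,0}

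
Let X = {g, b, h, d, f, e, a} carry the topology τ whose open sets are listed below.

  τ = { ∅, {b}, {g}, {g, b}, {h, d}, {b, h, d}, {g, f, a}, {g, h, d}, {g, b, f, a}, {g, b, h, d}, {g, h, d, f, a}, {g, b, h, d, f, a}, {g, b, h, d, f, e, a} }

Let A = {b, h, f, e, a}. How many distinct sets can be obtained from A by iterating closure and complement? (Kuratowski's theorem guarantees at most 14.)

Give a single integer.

12

complement {g, d}; its interior {g}; cl(A) = X∖{g} = {b, h, d, f, e, a}
With k = closure, c = complement:
  1. A     = {b, h, f, e, a}
  2. kA    = {b, h, d, f, e, a}
  3. cA    = {g, d}
  4. ckA   = {g}
  5. kcA   = {g, h, d, f, e, a}
  6. kckA  = {g, f, e, a}
  7. ckcA  = {b}
  8. ckckA = {b, h, d}
  9. kckcA = {b, e}
  10. kckckA = {b, h, d, e}
  11. ckckcA = {g, h, d, f, a}
  12. ckckckA = {g, f, a}
k, c of each give nothing new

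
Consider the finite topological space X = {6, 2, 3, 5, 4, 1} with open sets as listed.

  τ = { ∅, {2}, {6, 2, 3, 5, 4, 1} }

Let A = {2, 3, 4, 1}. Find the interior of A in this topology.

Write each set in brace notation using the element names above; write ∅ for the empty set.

U open, U⊆A: ∅, {2}. int(A) = ⋃ = {2}

{2}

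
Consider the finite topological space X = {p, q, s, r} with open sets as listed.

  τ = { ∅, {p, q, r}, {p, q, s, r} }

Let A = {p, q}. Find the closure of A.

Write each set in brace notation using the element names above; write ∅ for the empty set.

closure: X∖int(X∖A) = X∖∅ = {p, q, s, r}

{p, q, s, r}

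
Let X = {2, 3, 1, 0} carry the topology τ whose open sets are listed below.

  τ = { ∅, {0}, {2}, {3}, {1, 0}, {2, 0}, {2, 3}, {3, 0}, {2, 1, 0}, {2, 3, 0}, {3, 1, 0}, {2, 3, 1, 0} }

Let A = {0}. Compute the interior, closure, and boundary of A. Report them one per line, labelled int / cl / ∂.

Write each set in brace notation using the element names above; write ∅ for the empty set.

int(A) = {0}
cl(A)  = {1, 0}
∂A     = {1}

interior: largest open inside A is {0} (from ∅, {0})
cl via duality: int({2, 3, 1}) = {2, 3}, so X∖{2, 3} = {1, 0}
cl∖int = {1}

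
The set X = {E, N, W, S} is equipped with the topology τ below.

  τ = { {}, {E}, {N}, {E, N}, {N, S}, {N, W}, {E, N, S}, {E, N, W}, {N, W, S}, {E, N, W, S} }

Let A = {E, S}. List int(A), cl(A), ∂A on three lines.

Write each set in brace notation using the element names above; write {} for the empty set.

int(A) = {E}
cl(A)  = {E, S}
∂A     = {S}

U open, U⊆A: {}, {E}. int(A) = ⋃ = {E}
X∖A={N, W}, int(X∖A)={N, W}, hence cl(A)={E, S}
∂A: remove int from cl → {S}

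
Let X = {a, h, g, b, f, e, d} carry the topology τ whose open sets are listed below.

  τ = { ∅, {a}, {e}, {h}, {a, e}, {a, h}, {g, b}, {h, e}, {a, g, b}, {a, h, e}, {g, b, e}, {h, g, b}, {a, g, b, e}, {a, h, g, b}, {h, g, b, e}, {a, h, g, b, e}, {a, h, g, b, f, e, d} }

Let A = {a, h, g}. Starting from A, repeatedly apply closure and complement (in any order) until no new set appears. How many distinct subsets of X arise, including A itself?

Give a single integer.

10

closure: X∖int(X∖A) = X∖{e} = {a, h, g, b, f, d}
Let k=closure and c=complement:
  1. A     = {a, h, g}
  2. kA    = {a, h, g, b, f, d}
  3. cA    = {b, f, e, d}
  4. ckA   = {e}
  5. kcA   = {g, b, f, e, d}
  6. kckA  = {f, e, d}
  7. ckcA  = {a, h}
  8. ckckA = {a, h, g, b}
  9. kckcA = {a, h, f, d}
  10. ckckcA = {g, b, e}
— saturated at 10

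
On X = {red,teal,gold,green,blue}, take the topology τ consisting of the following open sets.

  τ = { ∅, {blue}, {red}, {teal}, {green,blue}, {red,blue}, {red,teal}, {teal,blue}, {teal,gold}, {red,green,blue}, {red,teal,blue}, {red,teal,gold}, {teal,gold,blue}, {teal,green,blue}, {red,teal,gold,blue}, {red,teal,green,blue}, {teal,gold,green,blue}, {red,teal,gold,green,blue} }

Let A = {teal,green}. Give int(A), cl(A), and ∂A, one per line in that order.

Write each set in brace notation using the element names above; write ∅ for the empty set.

U open, U⊆A: ∅, {teal}. int(A) = ⋃ = {teal}
X∖A={red,gold,blue}, int(X∖A)={red,blue}, hence cl(A)={teal,gold,green}
∂A: remove int from cl → {gold,green}

int(A) = {teal}
cl(A)  = {teal,gold,green}
∂A     = {gold,green}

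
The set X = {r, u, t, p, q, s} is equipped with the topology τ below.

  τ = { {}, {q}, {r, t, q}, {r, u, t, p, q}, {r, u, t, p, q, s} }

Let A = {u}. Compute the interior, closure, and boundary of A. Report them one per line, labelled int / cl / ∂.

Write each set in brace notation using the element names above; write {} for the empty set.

int(A) = {}
cl(A)  = {u, p, s}
∂A     = {u, p, s}

opens ⊆ A: {}; union → int = {}
complement {r, t, p, q, s}; its interior {r, t, q}; cl(A) = X∖{r, t, q} = {u, p, s}
boundary = {u, p, s} ∖ {} = {u, p, s}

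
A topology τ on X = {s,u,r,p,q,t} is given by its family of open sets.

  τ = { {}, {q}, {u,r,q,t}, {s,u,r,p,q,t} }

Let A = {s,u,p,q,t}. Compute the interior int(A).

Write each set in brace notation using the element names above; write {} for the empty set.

{q}

U open, U⊆A: {}, {q}. int(A) = ⋃ = {q}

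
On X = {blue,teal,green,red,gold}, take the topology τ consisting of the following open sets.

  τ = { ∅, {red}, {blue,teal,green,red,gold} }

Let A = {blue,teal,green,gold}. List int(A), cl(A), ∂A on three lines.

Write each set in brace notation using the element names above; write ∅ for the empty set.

int(A) = ∅
cl(A)  = {blue,teal,green,gold}
∂A     = {blue,teal,green,gold}

U open, U⊆A: ∅. int(A) = ⋃ = ∅
X∖A={red}, int(X∖A)={red}, hence cl(A)={blue,teal,green,gold}
∂A: remove int from cl → {blue,teal,green,gold}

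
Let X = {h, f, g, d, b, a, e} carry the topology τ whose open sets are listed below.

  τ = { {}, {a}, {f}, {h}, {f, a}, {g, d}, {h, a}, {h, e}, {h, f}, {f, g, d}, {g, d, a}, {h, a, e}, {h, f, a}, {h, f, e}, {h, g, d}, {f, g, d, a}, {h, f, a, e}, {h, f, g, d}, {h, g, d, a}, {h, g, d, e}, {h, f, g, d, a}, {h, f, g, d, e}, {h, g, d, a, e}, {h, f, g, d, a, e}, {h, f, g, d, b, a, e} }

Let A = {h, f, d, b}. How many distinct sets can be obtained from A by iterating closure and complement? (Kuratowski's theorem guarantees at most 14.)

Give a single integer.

closure: X∖int(X∖A) = X∖{a} = {h, f, g, d, b, e}
Let k=closure and c=complement:
  1. A     = {h, f, d, b}
  2. kA    = {h, f, g, d, b, e}
  3. cA    = {g, a, e}
  4. ckA   = {a}
  5. kcA   = {g, d, b, a, e}
  6. kckA  = {b, a}
  7. ckcA  = {h, f}
  8. ckckA = {h, f, g, d, e}
  9. kckcA = {h, f, b, e}
  10. ckckcA = {g, d, a}
  11. kckckcA = {g, d, b, a}
  12. ckckckcA = {h, f, e}
— saturated at 12

12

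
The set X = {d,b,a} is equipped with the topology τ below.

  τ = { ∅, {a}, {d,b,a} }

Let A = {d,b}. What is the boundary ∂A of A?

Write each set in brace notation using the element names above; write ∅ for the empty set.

U open, U⊆A: ∅. int(A) = ⋃ = ∅
X∖A={a}, int(X∖A)={a}, hence cl(A)={d,b}
∂A: remove int from cl → {d,b}

{d,b}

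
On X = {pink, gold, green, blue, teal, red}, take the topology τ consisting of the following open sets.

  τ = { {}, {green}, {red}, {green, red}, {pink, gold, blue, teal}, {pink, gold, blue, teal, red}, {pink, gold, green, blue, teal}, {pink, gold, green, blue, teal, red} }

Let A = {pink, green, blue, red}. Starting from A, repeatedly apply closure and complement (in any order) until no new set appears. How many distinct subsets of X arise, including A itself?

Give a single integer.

cl via duality: int({gold, teal}) = {}, so X∖{} = {pink, gold, green, blue, teal, red}
Write k for closure, c for complement:
  1. A     = {pink, green, blue, red}
  2. kA    = {pink, gold, green, blue, teal, red}
  3. cA    = {gold, teal}
  4. ckA   = {}
  5. kcA   = {pink, gold, blue, teal}
  6. ckcA  = {green, red}
applying k or c yields no new set

6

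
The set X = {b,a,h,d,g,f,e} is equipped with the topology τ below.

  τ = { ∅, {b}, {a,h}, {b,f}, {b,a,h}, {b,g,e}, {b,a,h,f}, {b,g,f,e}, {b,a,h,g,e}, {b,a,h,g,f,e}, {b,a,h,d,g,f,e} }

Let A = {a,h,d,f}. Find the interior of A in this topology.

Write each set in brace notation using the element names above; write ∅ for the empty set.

{a,h}

open subsets of A: ∅, {a,h}; so int(A) = {a,h}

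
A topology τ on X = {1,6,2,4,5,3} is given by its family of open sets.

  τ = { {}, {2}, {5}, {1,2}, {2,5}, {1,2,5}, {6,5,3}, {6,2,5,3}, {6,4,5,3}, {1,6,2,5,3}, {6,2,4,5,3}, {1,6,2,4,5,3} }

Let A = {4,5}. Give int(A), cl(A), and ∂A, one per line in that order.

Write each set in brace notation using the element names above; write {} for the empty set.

interior: largest open inside A is {5} (from {}, {5})
cl via duality: int({1,6,2,3}) = {1,2}, so X∖{1,2} = {6,4,5,3}
cl∖int = {6,4,3}

int(A) = {5}
cl(A)  = {6,4,5,3}
∂A     = {6,4,3}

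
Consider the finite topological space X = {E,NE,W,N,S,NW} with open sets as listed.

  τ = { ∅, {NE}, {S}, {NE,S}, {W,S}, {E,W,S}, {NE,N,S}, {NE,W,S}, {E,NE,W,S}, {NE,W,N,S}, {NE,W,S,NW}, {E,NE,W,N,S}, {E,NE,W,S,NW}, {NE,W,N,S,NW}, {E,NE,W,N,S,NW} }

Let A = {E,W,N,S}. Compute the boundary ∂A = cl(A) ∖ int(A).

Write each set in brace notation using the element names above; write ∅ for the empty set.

open subsets of A: ∅, {S}, {W,S}, {E,W,S}; so int(A) = {E,W,S}
closure: X∖int(X∖A) = X∖{NE} = {E,W,N,S,NW}
∂A = {E,W,N,S,NW} minus {E,W,S} = {N,NW}

{N,NW}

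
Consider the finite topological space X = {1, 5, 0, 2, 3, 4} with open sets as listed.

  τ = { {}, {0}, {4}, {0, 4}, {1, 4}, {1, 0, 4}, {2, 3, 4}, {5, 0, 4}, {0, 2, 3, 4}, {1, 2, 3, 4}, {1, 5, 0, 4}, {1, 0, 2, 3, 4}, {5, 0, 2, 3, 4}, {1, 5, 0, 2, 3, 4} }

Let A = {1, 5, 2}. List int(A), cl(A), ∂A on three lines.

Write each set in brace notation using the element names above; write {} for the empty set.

U open, U⊆A: {}. int(A) = ⋃ = {}
X∖A={0, 3, 4}, int(X∖A)={0, 4}, hence cl(A)={1, 5, 2, 3}
∂A: remove int from cl → {1, 5, 2, 3}

int(A) = {}
cl(A)  = {1, 5, 2, 3}
∂A     = {1, 5, 2, 3}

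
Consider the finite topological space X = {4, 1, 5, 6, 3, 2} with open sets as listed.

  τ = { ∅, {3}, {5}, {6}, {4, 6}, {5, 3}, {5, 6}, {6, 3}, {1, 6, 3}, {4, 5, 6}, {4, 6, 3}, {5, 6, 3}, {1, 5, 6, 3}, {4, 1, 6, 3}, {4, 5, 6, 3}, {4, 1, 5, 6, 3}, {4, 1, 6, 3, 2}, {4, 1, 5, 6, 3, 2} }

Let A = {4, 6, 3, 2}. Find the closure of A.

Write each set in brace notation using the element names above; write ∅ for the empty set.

{4, 1, 6, 3, 2}

cl via duality: int({1, 5}) = {5}, so X∖{5} = {4, 1, 6, 3, 2}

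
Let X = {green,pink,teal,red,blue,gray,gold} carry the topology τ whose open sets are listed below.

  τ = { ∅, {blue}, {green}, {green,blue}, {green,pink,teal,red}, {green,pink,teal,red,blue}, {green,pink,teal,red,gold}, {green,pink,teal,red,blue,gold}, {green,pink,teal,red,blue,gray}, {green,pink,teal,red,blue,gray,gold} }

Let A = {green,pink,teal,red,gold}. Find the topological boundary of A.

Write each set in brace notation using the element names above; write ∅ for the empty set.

U open, U⊆A: ∅, {green}, {green,pink,teal,red}, {green,pink,teal,red,gold}. int(A) = ⋃ = {green,pink,teal,red,gold}
X∖A={blue,gray}, int(X∖A)={blue}, hence cl(A)={green,pink,teal,red,gray,gold}
∂A: remove int from cl → {gray}

{gray}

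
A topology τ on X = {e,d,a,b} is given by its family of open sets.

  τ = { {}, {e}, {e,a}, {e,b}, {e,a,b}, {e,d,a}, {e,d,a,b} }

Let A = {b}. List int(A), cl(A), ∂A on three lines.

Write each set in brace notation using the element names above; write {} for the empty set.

int(A) = {}
cl(A)  = {b}
∂A     = {b}

opens ⊆ A: {}; union → int = {}
complement {e,d,a}; its interior {e,d,a}; cl(A) = X∖{e,d,a} = {b}
boundary = {b} ∖ {} = {b}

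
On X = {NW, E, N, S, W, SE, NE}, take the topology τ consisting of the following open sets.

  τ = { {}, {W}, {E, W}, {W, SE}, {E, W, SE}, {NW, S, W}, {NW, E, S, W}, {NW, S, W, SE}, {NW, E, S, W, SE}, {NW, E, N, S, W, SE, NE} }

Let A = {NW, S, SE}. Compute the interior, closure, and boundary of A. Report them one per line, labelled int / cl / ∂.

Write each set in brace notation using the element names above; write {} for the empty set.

interior: largest open inside A is {} (from {})
cl via duality: int({E, N, W, NE}) = {E, W}, so X∖{E, W} = {NW, N, S, SE, NE}
cl∖int = {NW, N, S, SE, NE}

int(A) = {}
cl(A)  = {NW, N, S, SE, NE}
∂A     = {NW, N, S, SE, NE}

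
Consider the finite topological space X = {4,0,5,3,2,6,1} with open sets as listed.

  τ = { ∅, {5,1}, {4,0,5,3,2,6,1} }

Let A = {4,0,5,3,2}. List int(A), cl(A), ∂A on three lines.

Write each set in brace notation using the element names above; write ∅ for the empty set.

open subsets of A: ∅; so int(A) = ∅
closure: X∖int(X∖A) = X∖∅ = {4,0,5,3,2,6,1}
∂A = {4,0,5,3,2,6,1} minus ∅ = {4,0,5,3,2,6,1}

int(A) = ∅
cl(A)  = {4,0,5,3,2,6,1}
∂A     = {4,0,5,3,2,6,1}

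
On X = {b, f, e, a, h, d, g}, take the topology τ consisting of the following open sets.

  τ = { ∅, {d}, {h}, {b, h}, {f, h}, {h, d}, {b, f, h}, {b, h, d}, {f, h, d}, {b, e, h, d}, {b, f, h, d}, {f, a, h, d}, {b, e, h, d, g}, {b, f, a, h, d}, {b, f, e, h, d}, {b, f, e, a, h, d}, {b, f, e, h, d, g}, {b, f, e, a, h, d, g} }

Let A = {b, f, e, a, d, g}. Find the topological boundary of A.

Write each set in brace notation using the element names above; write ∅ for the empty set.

interior: largest open inside A is {d} (from ∅, {d})
cl via duality: int({h}) = {h}, so X∖{h} = {b, f, e, a, d, g}
cl∖int = {b, f, e, a, g}

{b, f, e, a, g}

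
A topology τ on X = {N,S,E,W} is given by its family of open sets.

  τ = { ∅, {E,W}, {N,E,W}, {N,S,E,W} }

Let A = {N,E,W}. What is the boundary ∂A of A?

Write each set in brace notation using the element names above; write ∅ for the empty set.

{S}

open subsets of A: ∅, {E,W}, {N,E,W}; so int(A) = {N,E,W}
closure: X∖int(X∖A) = X∖∅ = {N,S,E,W}
∂A = {N,S,E,W} minus {N,E,W} = {S}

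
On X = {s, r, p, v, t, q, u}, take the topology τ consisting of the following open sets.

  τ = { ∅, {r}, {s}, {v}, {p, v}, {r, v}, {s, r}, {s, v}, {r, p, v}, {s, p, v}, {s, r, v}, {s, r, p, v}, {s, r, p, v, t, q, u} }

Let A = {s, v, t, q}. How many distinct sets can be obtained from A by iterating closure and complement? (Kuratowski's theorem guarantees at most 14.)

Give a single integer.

8

X∖A={r, p, u}, int(X∖A)={r}, hence cl(A)={s, p, v, t, q, u}
Orbit (k=closure, c=complement):
  1. A     = {s, v, t, q}
  2. kA    = {s, p, v, t, q, u}
  3. cA    = {r, p, u}
  4. ckA   = {r}
  5. kcA   = {r, p, t, q, u}
  6. kckA  = {r, t, q, u}
  7. ckcA  = {s, v}
  8. ckckA = {s, p, v}
(closed under both — stop)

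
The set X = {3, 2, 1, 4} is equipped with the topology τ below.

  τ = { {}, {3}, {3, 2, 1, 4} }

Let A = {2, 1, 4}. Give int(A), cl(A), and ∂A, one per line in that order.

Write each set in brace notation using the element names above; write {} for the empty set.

interior: largest open inside A is {} (from {})
cl via duality: int({3}) = {3}, so X∖{3} = {2, 1, 4}
cl∖int = {2, 1, 4}

int(A) = {}
cl(A)  = {2, 1, 4}
∂A     = {2, 1, 4}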